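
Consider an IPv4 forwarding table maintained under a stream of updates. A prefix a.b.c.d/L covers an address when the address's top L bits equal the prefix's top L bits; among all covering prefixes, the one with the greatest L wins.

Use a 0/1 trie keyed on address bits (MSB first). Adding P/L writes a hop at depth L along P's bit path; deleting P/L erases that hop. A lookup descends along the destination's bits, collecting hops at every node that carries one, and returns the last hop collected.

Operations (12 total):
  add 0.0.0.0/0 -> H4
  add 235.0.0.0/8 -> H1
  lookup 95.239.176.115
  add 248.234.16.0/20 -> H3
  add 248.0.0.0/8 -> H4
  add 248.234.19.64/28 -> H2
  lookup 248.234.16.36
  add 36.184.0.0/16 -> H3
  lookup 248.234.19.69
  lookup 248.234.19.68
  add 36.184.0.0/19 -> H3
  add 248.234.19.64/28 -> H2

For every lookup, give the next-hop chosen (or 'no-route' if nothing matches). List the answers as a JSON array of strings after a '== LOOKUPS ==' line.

Process each operation:
  + 0.0.0.0/0 (H4) depth=0
  + 235.0.0.0/8 (H1) depth=8
  ? 95.239.176.115  path d0:H4  best=H4
  + 248.234.16.0/20 (H3) depth=20
  + 248.0.0.0/8 (H4) depth=8
  + 248.234.19.64/28 (H2) depth=28
  ? 248.234.16.36  path d0:H4→d1:-→d2:-→d3:-→d4:-→d5:-→d6:-→d7:-→d8:H4→d9:-→d10:-→d11:-→d12:-→d13:-→d14:-→d15:-→d16:-→d17:-→d18:-→d19:-→d20:H3→d21:-→d22:-  best=H3
  + 36.184.0.0/16 (H3) depth=16
  ? 248.234.19.69  path d0:H4→d1:-→d2:-→d3:-→d4:-→d5:-→d6:-→d7:-→d8:H4→d9:-→d10:-→d11:-→d12:-→d13:-→d14:-→d15:-→d16:-→d17:-→d18:-→d19:-→d20:H3→d21:-→d22:-→d23:-→d24:-→d25:-→d26:-→d27:-→d28:H2  best=H2
  ? 248.234.19.68  path d0:H4→d1:-→d2:-→d3:-→d4:-→d5:-→d6:-→d7:-→d8:H4→d9:-→d10:-→d11:-→d12:-→d13:-→d14:-→d15:-→d16:-→d17:-→d18:-→d19:-→d20:H3→d21:-→d22:-→d23:-→d24:-→d25:-→d26:-→d27:-→d28:H2  best=H2
  + 36.184.0.0/19 (H3) depth=19
  + 248.234.19.64/28 (H2) depth=28

== LOOKUPS ==
["H4","H3","H2","H2"]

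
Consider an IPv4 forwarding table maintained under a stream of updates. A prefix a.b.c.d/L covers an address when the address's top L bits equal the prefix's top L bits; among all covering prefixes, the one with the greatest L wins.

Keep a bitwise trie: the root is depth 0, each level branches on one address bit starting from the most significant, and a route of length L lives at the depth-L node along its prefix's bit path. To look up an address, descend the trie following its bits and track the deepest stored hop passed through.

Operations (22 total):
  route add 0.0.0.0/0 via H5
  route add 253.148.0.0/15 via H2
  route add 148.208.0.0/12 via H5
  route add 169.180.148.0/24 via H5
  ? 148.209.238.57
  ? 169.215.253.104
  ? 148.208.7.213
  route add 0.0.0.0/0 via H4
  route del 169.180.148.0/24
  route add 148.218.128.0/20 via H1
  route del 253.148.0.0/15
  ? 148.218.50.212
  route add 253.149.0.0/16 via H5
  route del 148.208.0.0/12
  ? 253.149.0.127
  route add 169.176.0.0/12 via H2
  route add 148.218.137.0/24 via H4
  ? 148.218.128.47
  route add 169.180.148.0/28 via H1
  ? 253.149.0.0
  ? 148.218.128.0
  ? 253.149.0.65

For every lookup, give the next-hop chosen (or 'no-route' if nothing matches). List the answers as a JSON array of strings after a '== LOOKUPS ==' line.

Trace:
  + 0.0.0.0/0 (H5) depth=0
  + 253.148.0.0/15 (H2) depth=15
  + 148.208.0.0/12 (H5) depth=12
  + 169.180.148.0/24 (H5) depth=24
  lookup 148.209.238.57: bits 100101001101 walk d0:H5→d1:-→d2:-→d3:-→d4:-→d5:-→d6:-→d7:-→d8:-→d9:-→d10:-→d11:-→d12:H5 -> H5
  lookup 169.215.253.104: bits 101010011 walk d0:H5→d1:-→d2:-→d3:-→d4:-→d5:-→d6:-→d7:-→d8:-→d9:- -> H5
  lookup 148.208.7.213: bits 100101001101 walk d0:H5→d1:-→d2:-→d3:-→d4:-→d5:-→d6:-→d7:-→d8:-→d9:-→d10:-→d11:-→d12:H5 -> H5
  + 0.0.0.0/0 (H4) depth=0
  del 169.180.148.0/24 (clear depth 24)
  + 148.218.128.0/20 (H1) depth=20
  del 253.148.0.0/15 (clear depth 15)
  lookup 148.218.50.212: bits 1001010011011010 walk d0:H4→d1:-→d2:-→d3:-→d4:-→d5:-→d6:-→d7:-→d8:-→d9:-→d10:-→d11:-→d12:H5→d13:-→d14:-→d15:-→d16:- -> H5
  + 253.149.0.0/16 (H5) depth=16
  del 148.208.0.0/12 (clear depth 12)
  lookup 253.149.0.127: bits 1111110110010101 walk d0:H4→d1:-→d2:-→d3:-→d4:-→d5:-→d6:-→d7:-→d8:-→d9:-→d10:-→d11:-→d12:-→d13:-→d14:-→d15:-→d16:H5 -> H5
  + 169.176.0.0/12 (H2) depth=12
  + 148.218.137.0/24 (H4) depth=24
  lookup 148.218.128.47: bits 10010100110110101000 walk d0:H4→d1:-→d2:-→d3:-→d4:-→d5:-→d6:-→d7:-→d8:-→d9:-→d10:-→d11:-→d12:-→d13:-→d14:-→d15:-→d16:-→d17:-→d18:-→d19:-→d20:H1 -> H1
  + 169.180.148.0/28 (H1) depth=28
  lookup 253.149.0.0: bits 1111110110010101 walk d0:H4→d1:-→d2:-→d3:-→d4:-→d5:-→d6:-→d7:-→d8:-→d9:-→d10:-→d11:-→d12:-→d13:-→d14:-→d15:-→d16:H5 -> H5
  lookup 148.218.128.0: bits 10010100110110101000 walk d0:H4→d1:-→d2:-→d3:-→d4:-→d5:-→d6:-→d7:-→d8:-→d9:-→d10:-→d11:-→d12:-→d13:-→d14:-→d15:-→d16:-→d17:-→d18:-→d19:-→d20:H1 -> H1
  lookup 253.149.0.65: bits 1111110110010101 walk d0:H4→d1:-→d2:-→d3:-→d4:-→d5:-→d6:-→d7:-→d8:-→d9:-→d10:-→d11:-→d12:-→d13:-→d14:-→d15:-→d16:H5 -> H5

== LOOKUPS ==
["H5","H5","H5","H5","H5","H1","H5","H1","H5"]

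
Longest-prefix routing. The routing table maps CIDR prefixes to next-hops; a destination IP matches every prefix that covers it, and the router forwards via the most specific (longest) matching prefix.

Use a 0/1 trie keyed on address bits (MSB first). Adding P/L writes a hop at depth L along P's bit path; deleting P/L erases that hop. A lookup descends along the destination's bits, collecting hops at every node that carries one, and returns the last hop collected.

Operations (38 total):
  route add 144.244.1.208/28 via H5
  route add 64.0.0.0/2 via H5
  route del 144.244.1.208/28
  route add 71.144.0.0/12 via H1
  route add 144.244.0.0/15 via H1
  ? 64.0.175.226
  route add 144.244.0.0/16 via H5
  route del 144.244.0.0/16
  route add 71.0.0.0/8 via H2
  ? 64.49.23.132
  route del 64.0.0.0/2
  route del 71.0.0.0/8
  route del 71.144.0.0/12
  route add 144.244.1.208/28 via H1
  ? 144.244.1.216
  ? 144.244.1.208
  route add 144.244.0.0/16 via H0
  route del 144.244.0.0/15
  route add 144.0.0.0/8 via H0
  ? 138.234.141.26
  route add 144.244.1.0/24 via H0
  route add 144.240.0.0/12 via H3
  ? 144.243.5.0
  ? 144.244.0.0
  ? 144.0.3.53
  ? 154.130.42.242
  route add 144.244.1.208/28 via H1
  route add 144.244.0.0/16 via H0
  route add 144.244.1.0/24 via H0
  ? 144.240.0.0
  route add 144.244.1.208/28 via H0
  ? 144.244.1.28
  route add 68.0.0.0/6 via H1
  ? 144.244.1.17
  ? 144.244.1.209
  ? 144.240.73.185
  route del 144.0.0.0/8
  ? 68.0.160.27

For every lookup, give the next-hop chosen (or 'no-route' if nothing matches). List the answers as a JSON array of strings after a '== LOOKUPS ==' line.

Process each operation:
  + 144.244.1.208/28 (H5) depth=28
  + 64.0.0.0/2 (H5) depth=2
  - 144.244.1.208/28 clear@28
  + 71.144.0.0/12 (H1) depth=12
  + 144.244.0.0/15 (H1) depth=15
  ? 64.0.175.226  path d0:-→d1:-→d2:H5→d3:-→d4:-→d5:-  best=H5
  + 144.244.0.0/16 (H5) depth=16
  - 144.244.0.0/16 clear@16
  + 71.0.0.0/8 (H2) depth=8
  ? 64.49.23.132  path d0:-→d1:-→d2:H5→d3:-→d4:-→d5:-  best=H5
  - 64.0.0.0/2 clear@2
  - 71.0.0.0/8 clear@8
  - 71.144.0.0/12 clear@12
  + 144.244.1.208/28 (H1) depth=28
  ? 144.244.1.216  path d0:-→d1:-→d2:-→d3:-→d4:-→d5:-→d6:-→d7:-→d8:-→d9:-→d10:-→d11:-→d12:-→d13:-→d14:-→d15:H1→d16:-→d17:-→d18:-→d19:-→d20:-→d21:-→d22:-→d23:-→d24:-→d25:-→d26:-→d27:-→d28:H1  best=H1
  ? 144.244.1.208  path d0:-→d1:-→d2:-→d3:-→d4:-→d5:-→d6:-→d7:-→d8:-→d9:-→d10:-→d11:-→d12:-→d13:-→d14:-→d15:H1→d16:-→d17:-→d18:-→d19:-→d20:-→d21:-→d22:-→d23:-→d24:-→d25:-→d26:-→d27:-→d28:H1  best=H1
  + 144.244.0.0/16 (H0) depth=16
  - 144.244.0.0/15 clear@15
  + 144.0.0.0/8 (H0) depth=8
  ? 138.234.141.26  path d0:-→d1:-→d2:-→d3:-  best=no-route
  + 144.244.1.0/24 (H0) depth=24
  + 144.240.0.0/12 (H3) depth=12
  ? 144.243.5.0  path d0:-→d1:-→d2:-→d3:-→d4:-→d5:-→d6:-→d7:-→d8:H0→d9:-→d10:-→d11:-→d12:H3→d13:-  best=H3
  ? 144.244.0.0  path d0:-→d1:-→d2:-→d3:-→d4:-→d5:-→d6:-→d7:-→d8:H0→d9:-→d10:-→d11:-→d12:H3→d13:-→d14:-→d15:-→d16:H0→d17:-→d18:-→d19:-→d20:-→d21:-→d22:-→d23:-  best=H0
  ? 144.0.3.53  path d0:-→d1:-→d2:-→d3:-→d4:-→d5:-→d6:-→d7:-→d8:H0  best=H0
  ? 154.130.42.242  path d0:-→d1:-→d2:-→d3:-→d4:-  best=no-route
  + 144.244.1.208/28 (H1) depth=28
  + 144.244.0.0/16 (H0) depth=16
  + 144.244.1.0/24 (H0) depth=24
  ? 144.240.0.0  path d0:-→d1:-→d2:-→d3:-→d4:-→d5:-→d6:-→d7:-→d8:H0→d9:-→d10:-→d11:-→d12:H3→d13:-  best=H3
  + 144.244.1.208/28 (H0) depth=28
  ? 144.244.1.28  path d0:-→d1:-→d2:-→d3:-→d4:-→d5:-→d6:-→d7:-→d8:H0→d9:-→d10:-→d11:-→d12:H3→d13:-→d14:-→d15:-→d16:H0→d17:-→d18:-→d19:-→d20:-→d21:-→d22:-→d23:-→d24:H0  best=H0
  + 68.0.0.0/6 (H1) depth=6
  ? 144.244.1.17  path d0:-→d1:-→d2:-→d3:-→d4:-→d5:-→d6:-→d7:-→d8:H0→d9:-→d10:-→d11:-→d12:H3→d13:-→d14:-→d15:-→d16:H0→d17:-→d18:-→d19:-→d20:-→d21:-→d22:-→d23:-→d24:H0  best=H0
  ? 144.244.1.209  path d0:-→d1:-→d2:-→d3:-→d4:-→d5:-→d6:-→d7:-→d8:H0→d9:-→d10:-→d11:-→d12:H3→d13:-→d14:-→d15:-→d16:H0→d17:-→d18:-→d19:-→d20:-→d21:-→d22:-→d23:-→d24:H0→d25:-→d26:-→d27:-→d28:H0  best=H0
  ? 144.240.73.185  path d0:-→d1:-→d2:-→d3:-→d4:-→d5:-→d6:-→d7:-→d8:H0→d9:-→d10:-→d11:-→d12:H3→d13:-  best=H3
  - 144.0.0.0/8 clear@8
  ? 68.0.160.27  path d0:-→d1:-→d2:-→d3:-→d4:-→d5:-→d6:H1  best=H1

== LOOKUPS ==
["H5","H5","H1","H1","no-route","H3","H0","H0","no-route","H3","H0","H0","H0","H3","H1"]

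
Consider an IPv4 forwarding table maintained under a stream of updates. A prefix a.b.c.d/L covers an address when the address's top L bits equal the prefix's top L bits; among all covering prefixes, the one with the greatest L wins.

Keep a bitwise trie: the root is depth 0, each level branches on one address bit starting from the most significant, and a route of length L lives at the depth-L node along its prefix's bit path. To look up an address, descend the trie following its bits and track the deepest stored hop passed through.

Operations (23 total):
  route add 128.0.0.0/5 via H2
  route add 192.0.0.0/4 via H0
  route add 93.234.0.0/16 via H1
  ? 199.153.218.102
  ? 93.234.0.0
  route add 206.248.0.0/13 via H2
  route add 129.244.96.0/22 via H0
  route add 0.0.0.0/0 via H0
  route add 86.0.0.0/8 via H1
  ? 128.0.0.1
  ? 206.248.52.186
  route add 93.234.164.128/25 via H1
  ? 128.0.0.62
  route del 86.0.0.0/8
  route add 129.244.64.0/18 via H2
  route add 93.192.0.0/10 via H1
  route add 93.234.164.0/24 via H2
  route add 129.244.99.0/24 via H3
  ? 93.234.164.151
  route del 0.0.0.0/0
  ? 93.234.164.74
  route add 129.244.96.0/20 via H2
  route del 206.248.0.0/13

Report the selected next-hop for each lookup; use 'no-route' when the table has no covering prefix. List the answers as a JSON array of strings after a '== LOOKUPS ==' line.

Trace:
  + 128.0.0.0/5 (H2) depth=5
  + 192.0.0.0/4 (H0) depth=4
  + 93.234.0.0/16 (H1) depth=16
  Q 199.153.218.102: descend 1100 ; hops seen [H0] ; pick H0
  Q 93.234.0.0: descend 0101110111101010 ; hops seen [H1] ; pick H1
  + 206.248.0.0/13 (H2) depth=13
  + 129.244.96.0/22 (H0) depth=22
  + 0.0.0.0/0 (H0) depth=0
  + 86.0.0.0/8 (H1) depth=8
  Q 128.0.0.1: descend 1000000 ; hops seen [H0,H2] ; pick H2
  Q 206.248.52.186: descend 1100111011111 ; hops seen [H0,H0,H2] ; pick H2
  + 93.234.164.128/25 (H1) depth=25
  Q 128.0.0.62: descend 1000000 ; hops seen [H0,H2] ; pick H2
  - 86.0.0.0/8 clear@8
  + 129.244.64.0/18 (H2) depth=18
  + 93.192.0.0/10 (H1) depth=10
  + 93.234.164.0/24 (H2) depth=24
  + 129.244.99.0/24 (H3) depth=24
  Q 93.234.164.151: descend 0101110111101010101001001 ; hops seen [H0,H1,H1,H2,H1] ; pick H1
  - 0.0.0.0/0 clear@0
  Q 93.234.164.74: descend 010111011110101010100100 ; hops seen [H1,H1,H2] ; pick H2
  + 129.244.96.0/20 (H2) depth=20
  - 206.248.0.0/13 clear@13

== LOOKUPS ==
["H0","H1","H2","H2","H2","H1","H2"]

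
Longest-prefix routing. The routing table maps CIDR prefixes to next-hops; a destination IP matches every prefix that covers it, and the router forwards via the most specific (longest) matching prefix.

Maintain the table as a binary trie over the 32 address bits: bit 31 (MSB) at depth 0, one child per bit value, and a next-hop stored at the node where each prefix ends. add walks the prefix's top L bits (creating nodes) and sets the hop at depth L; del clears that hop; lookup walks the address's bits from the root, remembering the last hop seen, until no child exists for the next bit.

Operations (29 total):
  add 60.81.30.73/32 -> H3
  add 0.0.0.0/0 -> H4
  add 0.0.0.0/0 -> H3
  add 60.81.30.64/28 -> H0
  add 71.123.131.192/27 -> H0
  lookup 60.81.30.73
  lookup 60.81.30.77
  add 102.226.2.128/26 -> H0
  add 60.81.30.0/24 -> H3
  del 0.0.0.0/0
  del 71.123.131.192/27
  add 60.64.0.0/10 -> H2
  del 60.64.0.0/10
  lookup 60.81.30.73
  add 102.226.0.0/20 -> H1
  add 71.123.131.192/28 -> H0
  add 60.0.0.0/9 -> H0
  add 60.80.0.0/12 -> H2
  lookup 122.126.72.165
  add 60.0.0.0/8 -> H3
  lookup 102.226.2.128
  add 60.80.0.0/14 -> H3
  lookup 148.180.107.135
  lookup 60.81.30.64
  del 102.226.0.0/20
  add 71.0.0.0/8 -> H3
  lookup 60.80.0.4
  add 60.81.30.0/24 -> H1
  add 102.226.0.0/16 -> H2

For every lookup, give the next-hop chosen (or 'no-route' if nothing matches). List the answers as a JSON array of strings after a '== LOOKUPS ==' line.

Trace:
  add 60.81.30.73/32 -> H3 at depth 32
  add 0.0.0.0/0 -> H4 at depth 0
  add 0.0.0.0/0 -> H3 at depth 0
  add 60.81.30.64/28 -> H0 at depth 28
  add 71.123.131.192/27 -> H0 at depth 27
  Q 60.81.30.73: descend 00111100010100010001111001001001 ; hops seen [H3,H0,H3] ; pick H3
  Q 60.81.30.77: descend 00111100010100010001111001001 ; hops seen [H3,H0] ; pick H0
  add 102.226.2.128/26 -> H0 at depth 26
  add 60.81.30.0/24 -> H3 at depth 24
  del 0.0.0.0/0 (clear depth 0)
  del 71.123.131.192/27 (clear depth 27)
  add 60.64.0.0/10 -> H2 at depth 10
  del 60.64.0.0/10 (clear depth 10)
  Q 60.81.30.73: descend 00111100010100010001111001001001 ; hops seen [H3,H0,H3] ; pick H3
  add 102.226.0.0/20 -> H1 at depth 20
  add 71.123.131.192/28 -> H0 at depth 28
  add 60.0.0.0/9 -> H0 at depth 9
  add 60.80.0.0/12 -> H2 at depth 12
  Q 122.126.72.165: descend 011 ; hops seen [∅] ; pick no-route
  add 60.0.0.0/8 -> H3 at depth 8
  Q 102.226.2.128: descend 01100110111000100000001010 ; hops seen [H1,H0] ; pick H0
  add 60.80.0.0/14 -> H3 at depth 14
  Q 148.180.107.135: descend ε ; hops seen [∅] ; pick no-route
  Q 60.81.30.64: descend 0011110001010001000111100100 ; hops seen [H3,H0,H2,H3,H3,H0] ; pick H0
  del 102.226.0.0/20 (clear depth 20)
  add 71.0.0.0/8 -> H3 at depth 8
  Q 60.80.0.4: descend 001111000101000 ; hops seen [H3,H0,H2,H3] ; pick H3
  add 60.81.30.0/24 -> H1 at depth 24
  add 102.226.0.0/16 -> H2 at depth 16

== LOOKUPS ==
["H3","H0","H3","no-route","H0","no-route","H0","H3"]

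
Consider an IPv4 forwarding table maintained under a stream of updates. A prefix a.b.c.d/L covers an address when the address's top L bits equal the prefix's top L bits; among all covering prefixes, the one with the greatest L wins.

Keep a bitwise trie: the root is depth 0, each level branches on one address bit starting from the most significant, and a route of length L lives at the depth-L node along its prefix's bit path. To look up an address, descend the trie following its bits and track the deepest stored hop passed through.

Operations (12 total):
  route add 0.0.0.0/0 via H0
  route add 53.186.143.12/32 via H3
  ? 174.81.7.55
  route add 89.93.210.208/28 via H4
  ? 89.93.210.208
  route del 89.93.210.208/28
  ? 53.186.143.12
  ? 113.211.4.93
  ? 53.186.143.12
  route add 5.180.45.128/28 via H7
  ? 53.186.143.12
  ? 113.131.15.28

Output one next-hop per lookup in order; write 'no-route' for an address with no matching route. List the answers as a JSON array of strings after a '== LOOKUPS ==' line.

Trace:
  + 0.0.0.0/0 (H0) depth=0
  + 53.186.143.12/32 (H3) depth=32
  ? 174.81.7.55  path d0:H0  best=H0
  + 89.93.210.208/28 (H4) depth=28
  ? 89.93.210.208  path d0:H0→d1:-→d2:-→d3:-→d4:-→d5:-→d6:-→d7:-→d8:-→d9:-→d10:-→d11:-→d12:-→d13:-→d14:-→d15:-→d16:-→d17:-→d18:-→d19:-→d20:-→d21:-→d22:-→d23:-→d24:-→d25:-→d26:-→d27:-→d28:H4  best=H4
  - 89.93.210.208/28 clear@28
  ? 53.186.143.12  path d0:H0→d1:-→d2:-→d3:-→d4:-→d5:-→d6:-→d7:-→d8:-→d9:-→d10:-→d11:-→d12:-→d13:-→d14:-→d15:-→d16:-→d17:-→d18:-→d19:-→d20:-→d21:-→d22:-→d23:-→d24:-→d25:-→d26:-→d27:-→d28:-→d29:-→d30:-→d31:-→d32:H3  best=H3
  ? 113.211.4.93  path d0:H0→d1:-→d2:-  best=H0
  ? 53.186.143.12  path d0:H0→d1:-→d2:-→d3:-→d4:-→d5:-→d6:-→d7:-→d8:-→d9:-→d10:-→d11:-→d12:-→d13:-→d14:-→d15:-→d16:-→d17:-→d18:-→d19:-→d20:-→d21:-→d22:-→d23:-→d24:-→d25:-→d26:-→d27:-→d28:-→d29:-→d30:-→d31:-→d32:H3  best=H3
  + 5.180.45.128/28 (H7) depth=28
  ? 53.186.143.12  path d0:H0→d1:-→d2:-→d3:-→d4:-→d5:-→d6:-→d7:-→d8:-→d9:-→d10:-→d11:-→d12:-→d13:-→d14:-→d15:-→d16:-→d17:-→d18:-→d19:-→d20:-→d21:-→d22:-→d23:-→d24:-→d25:-→d26:-→d27:-→d28:-→d29:-→d30:-→d31:-→d32:H3  best=H3
  ? 113.131.15.28  path d0:H0→d1:-→d2:-  best=H0

== LOOKUPS ==
["H0","H4","H3","H0","H3","H3","H0"]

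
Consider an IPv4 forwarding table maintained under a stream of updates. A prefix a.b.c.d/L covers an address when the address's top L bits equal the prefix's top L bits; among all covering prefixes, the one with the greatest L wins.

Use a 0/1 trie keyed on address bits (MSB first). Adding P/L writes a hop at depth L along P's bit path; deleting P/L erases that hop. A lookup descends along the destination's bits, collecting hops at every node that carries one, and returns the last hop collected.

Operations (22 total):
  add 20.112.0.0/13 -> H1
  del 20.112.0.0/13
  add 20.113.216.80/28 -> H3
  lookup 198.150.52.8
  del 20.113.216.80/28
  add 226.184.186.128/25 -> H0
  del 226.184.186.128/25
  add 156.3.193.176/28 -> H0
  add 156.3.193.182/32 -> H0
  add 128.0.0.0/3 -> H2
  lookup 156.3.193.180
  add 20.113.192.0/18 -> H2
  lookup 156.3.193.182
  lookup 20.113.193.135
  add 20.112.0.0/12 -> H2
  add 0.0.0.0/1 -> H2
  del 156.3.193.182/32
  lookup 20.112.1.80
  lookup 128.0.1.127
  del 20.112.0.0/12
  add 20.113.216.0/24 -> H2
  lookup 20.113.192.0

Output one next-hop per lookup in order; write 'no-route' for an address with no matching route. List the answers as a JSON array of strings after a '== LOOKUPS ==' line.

Process each operation:
  + 20.112.0.0/13 (H1) depth=13
  del 20.112.0.0/13 (clear depth 13)
  + 20.113.216.80/28 (H3) depth=28
  Q 198.150.52.8: descend ε ; hops seen [∅] ; pick no-route
  del 20.113.216.80/28 (clear depth 28)
  + 226.184.186.128/25 (H0) depth=25
  del 226.184.186.128/25 (clear depth 25)
  + 156.3.193.176/28 (H0) depth=28
  + 156.3.193.182/32 (H0) depth=32
  + 128.0.0.0/3 (H2) depth=3
  Q 156.3.193.180: descend 100111000000001111000001101101 ; hops seen [H2,H0] ; pick H0
  + 20.113.192.0/18 (H2) depth=18
  Q 156.3.193.182: descend 10011100000000111100000110110110 ; hops seen [H2,H0,H0] ; pick H0
  Q 20.113.193.135: descend 0001010001110001110 ; hops seen [H2] ; pick H2
  + 20.112.0.0/12 (H2) depth=12
  + 0.0.0.0/1 (H2) depth=1
  del 156.3.193.182/32 (clear depth 32)
  Q 20.112.1.80: descend 000101000111000 ; hops seen [H2,H2] ; pick H2
  Q 128.0.1.127: descend 100 ; hops seen [H2] ; pick H2
  del 20.112.0.0/12 (clear depth 12)
  + 20.113.216.0/24 (H2) depth=24
  Q 20.113.192.0: descend 0001010001110001110 ; hops seen [H2,H2] ; pick H2

== LOOKUPS ==
["no-route","H0","H0","H2","H2","H2","H2"]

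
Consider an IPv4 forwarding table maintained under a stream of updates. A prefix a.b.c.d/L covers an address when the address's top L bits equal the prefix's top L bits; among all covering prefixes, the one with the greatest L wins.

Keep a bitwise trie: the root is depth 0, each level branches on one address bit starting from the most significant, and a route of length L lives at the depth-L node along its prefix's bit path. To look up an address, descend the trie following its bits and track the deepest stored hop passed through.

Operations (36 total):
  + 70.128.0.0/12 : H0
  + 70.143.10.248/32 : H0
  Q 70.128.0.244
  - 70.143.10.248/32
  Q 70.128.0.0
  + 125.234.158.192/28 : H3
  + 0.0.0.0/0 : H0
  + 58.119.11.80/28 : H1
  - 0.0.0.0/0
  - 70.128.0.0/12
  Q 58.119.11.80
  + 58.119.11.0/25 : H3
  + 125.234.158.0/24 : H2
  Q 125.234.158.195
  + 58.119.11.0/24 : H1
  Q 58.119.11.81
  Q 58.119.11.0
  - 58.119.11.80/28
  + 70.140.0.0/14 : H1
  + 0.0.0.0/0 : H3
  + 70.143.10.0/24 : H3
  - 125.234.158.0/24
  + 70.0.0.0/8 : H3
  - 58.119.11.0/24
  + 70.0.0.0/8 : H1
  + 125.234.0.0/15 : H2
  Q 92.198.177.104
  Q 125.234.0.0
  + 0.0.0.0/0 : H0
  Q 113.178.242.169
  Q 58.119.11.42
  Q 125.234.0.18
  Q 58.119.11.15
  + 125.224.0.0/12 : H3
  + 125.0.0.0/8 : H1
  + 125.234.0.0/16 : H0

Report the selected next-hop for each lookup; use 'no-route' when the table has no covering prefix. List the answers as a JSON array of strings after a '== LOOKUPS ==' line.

Process each operation:
  + 70.128.0.0/12 (H0) depth=12
  + 70.143.10.248/32 (H0) depth=32
  Q 70.128.0.244: descend 010001101000 ; hops seen [H0] ; pick H0
  del 70.143.10.248/32 (clear depth 32)
  Q 70.128.0.0: descend 010001101000 ; hops seen [H0] ; pick H0
  + 125.234.158.192/28 (H3) depth=28
  + 0.0.0.0/0 (H0) depth=0
  + 58.119.11.80/28 (H1) depth=28
  del 0.0.0.0/0 (clear depth 0)
  del 70.128.0.0/12 (clear depth 12)
  Q 58.119.11.80: descend 0011101001110111000010110101 ; hops seen [H1] ; pick H1
  + 58.119.11.0/25 (H3) depth=25
  + 125.234.158.0/24 (H2) depth=24
  Q 125.234.158.195: descend 0111110111101010100111101100 ; hops seen [H2,H3] ; pick H3
  + 58.119.11.0/24 (H1) depth=24
  Q 58.119.11.81: descend 0011101001110111000010110101 ; hops seen [H1,H3,H1] ; pick H1
  Q 58.119.11.0: descend 0011101001110111000010110 ; hops seen [H1,H3] ; pick H3
  del 58.119.11.80/28 (clear depth 28)
  + 70.140.0.0/14 (H1) depth=14
  + 0.0.0.0/0 (H3) depth=0
  + 70.143.10.0/24 (H3) depth=24
  del 125.234.158.0/24 (clear depth 24)
  + 70.0.0.0/8 (H3) depth=8
  del 58.119.11.0/24 (clear depth 24)
  + 70.0.0.0/8 (H1) depth=8
  + 125.234.0.0/15 (H2) depth=15
  Q 92.198.177.104: descend 010 ; hops seen [H3] ; pick H3
  Q 125.234.0.0: descend 0111110111101010 ; hops seen [H3,H2] ; pick H2
  + 0.0.0.0/0 (H0) depth=0
  Q 113.178.242.169: descend 0111 ; hops seen [H0] ; pick H0
  Q 58.119.11.42: descend 0011101001110111000010110 ; hops seen [H0,H3] ; pick H3
  Q 125.234.0.18: descend 0111110111101010 ; hops seen [H0,H2] ; pick H2
  Q 58.119.11.15: descend 0011101001110111000010110 ; hops seen [H0,H3] ; pick H3
  + 125.224.0.0/12 (H3) depth=12
  + 125.0.0.0/8 (H1) depth=8
  + 125.234.0.0/16 (H0) depth=16

== LOOKUPS ==
["H0","H0","H1","H3","H1","H3","H3","H2","H0","H3","H2","H3"]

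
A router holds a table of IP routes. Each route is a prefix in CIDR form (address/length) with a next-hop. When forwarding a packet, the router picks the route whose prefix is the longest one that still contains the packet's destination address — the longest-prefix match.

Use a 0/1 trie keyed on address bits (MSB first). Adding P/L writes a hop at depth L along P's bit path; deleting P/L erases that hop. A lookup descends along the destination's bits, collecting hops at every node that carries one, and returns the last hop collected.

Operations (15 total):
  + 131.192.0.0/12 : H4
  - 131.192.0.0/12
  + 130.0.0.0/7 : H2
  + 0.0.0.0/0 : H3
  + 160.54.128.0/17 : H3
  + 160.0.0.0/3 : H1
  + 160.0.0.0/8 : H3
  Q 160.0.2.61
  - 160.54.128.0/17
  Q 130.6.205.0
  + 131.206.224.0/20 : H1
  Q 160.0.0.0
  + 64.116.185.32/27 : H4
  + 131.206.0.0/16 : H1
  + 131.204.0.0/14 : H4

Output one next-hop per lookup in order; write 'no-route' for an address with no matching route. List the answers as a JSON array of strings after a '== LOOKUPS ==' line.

Apply in order:
  add 131.192.0.0/12 -> H4 at depth 12
  del 131.192.0.0/12 (clear depth 12)
  add 130.0.0.0/7 -> H2 at depth 7
  add 0.0.0.0/0 -> H3 at depth 0
  add 160.54.128.0/17 -> H3 at depth 17
  add 160.0.0.0/3 -> H1 at depth 3
  add 160.0.0.0/8 -> H3 at depth 8
  Q 160.0.2.61: descend 1010000000 ; hops seen [H3,H1,H3] ; pick H3
  del 160.54.128.0/17 (clear depth 17)
  Q 130.6.205.0: descend 1000001 ; hops seen [H3,H2] ; pick H2
  add 131.206.224.0/20 -> H1 at depth 20
  Q 160.0.0.0: descend 1010000000 ; hops seen [H3,H1,H3] ; pick H3
  add 64.116.185.32/27 -> H4 at depth 27
  add 131.206.0.0/16 -> H1 at depth 16
  add 131.204.0.0/14 -> H4 at depth 14

== LOOKUPS ==
["H3","H2","H3"]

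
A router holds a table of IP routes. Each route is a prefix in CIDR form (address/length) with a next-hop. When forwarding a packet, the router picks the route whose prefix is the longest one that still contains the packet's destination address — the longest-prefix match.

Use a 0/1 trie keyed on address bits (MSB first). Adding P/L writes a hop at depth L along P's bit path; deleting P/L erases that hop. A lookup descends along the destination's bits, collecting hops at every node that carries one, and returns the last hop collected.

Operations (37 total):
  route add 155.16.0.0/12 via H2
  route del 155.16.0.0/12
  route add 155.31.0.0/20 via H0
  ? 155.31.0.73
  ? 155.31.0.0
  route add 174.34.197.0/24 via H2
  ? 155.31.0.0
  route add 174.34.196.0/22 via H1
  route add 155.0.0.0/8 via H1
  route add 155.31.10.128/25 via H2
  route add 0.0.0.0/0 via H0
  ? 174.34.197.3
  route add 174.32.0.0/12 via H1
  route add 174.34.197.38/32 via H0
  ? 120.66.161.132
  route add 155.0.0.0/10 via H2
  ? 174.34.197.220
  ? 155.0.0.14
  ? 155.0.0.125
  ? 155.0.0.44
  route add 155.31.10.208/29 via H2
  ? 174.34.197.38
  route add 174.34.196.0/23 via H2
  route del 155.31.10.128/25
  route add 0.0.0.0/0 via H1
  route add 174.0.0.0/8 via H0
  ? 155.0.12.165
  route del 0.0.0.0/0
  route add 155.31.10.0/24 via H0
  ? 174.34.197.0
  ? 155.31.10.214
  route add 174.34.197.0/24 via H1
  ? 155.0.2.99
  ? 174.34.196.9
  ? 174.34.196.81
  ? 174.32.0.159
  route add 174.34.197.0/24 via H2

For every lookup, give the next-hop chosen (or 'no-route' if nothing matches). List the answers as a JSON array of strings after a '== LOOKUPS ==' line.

Apply in order:
  add 155.16.0.0/12 -> H2 at depth 12
  - 155.16.0.0/12 clear@12
  add 155.31.0.0/20 -> H0 at depth 20
  Q 155.31.0.73: descend 10011011000111110000 ; hops seen [H0] ; pick H0
  Q 155.31.0.0: descend 10011011000111110000 ; hops seen [H0] ; pick H0
  add 174.34.197.0/24 -> H2 at depth 24
  Q 155.31.0.0: descend 10011011000111110000 ; hops seen [H0] ; pick H0
  add 174.34.196.0/22 -> H1 at depth 22
  add 155.0.0.0/8 -> H1 at depth 8
  add 155.31.10.128/25 -> H2 at depth 25
  add 0.0.0.0/0 -> H0 at depth 0
  Q 174.34.197.3: descend 101011100010001011000101 ; hops seen [H0,H1,H2] ; pick H2
  add 174.32.0.0/12 -> H1 at depth 12
  add 174.34.197.38/32 -> H0 at depth 32
  Q 120.66.161.132: descend ε ; hops seen [H0] ; pick H0
  add 155.0.0.0/10 -> H2 at depth 10
  Q 174.34.197.220: descend 101011100010001011000101 ; hops seen [H0,H1,H1,H2] ; pick H2
  Q 155.0.0.14: descend 10011011000 ; hops seen [H0,H1,H2] ; pick H2
  Q 155.0.0.125: descend 10011011000 ; hops seen [H0,H1,H2] ; pick H2
  Q 155.0.0.44: descend 10011011000 ; hops seen [H0,H1,H2] ; pick H2
  add 155.31.10.208/29 -> H2 at depth 29
  Q 174.34.197.38: descend 10101110001000101100010100100110 ; hops seen [H0,H1,H1,H2,H0] ; pick H0
  add 174.34.196.0/23 -> H2 at depth 23
  - 155.31.10.128/25 clear@25
  add 0.0.0.0/0 -> H1 at depth 0
  add 174.0.0.0/8 -> H0 at depth 8
  Q 155.0.12.165: descend 10011011000 ; hops seen [H1,H1,H2] ; pick H2
  - 0.0.0.0/0 clear@0
  add 155.31.10.0/24 -> H0 at depth 24
  Q 174.34.197.0: descend 10101110001000101100010100 ; hops seen [H0,H1,H1,H2,H2] ; pick H2
  Q 155.31.10.214: descend 10011011000111110000101011010 ; hops seen [H1,H2,H0,H0,H2] ; pick H2
  add 174.34.197.0/24 -> H1 at depth 24
  Q 155.0.2.99: descend 10011011000 ; hops seen [H1,H2] ; pick H2
  Q 174.34.196.9: descend 10101110001000101100010 ; hops seen [H0,H1,H1,H2] ; pick H2
  Q 174.34.196.81: descend 10101110001000101100010 ; hops seen [H0,H1,H1,H2] ; pick H2
  Q 174.32.0.159: descend 10101110001000 ; hops seen [H0,H1] ; pick H1
  add 174.34.197.0/24 -> H2 at depth 24

== LOOKUPS ==
["H0","H0","H0","H2","H0","H2","H2","H2","H2","H0","H2","H2","H2","H2","H2","H2","H1"]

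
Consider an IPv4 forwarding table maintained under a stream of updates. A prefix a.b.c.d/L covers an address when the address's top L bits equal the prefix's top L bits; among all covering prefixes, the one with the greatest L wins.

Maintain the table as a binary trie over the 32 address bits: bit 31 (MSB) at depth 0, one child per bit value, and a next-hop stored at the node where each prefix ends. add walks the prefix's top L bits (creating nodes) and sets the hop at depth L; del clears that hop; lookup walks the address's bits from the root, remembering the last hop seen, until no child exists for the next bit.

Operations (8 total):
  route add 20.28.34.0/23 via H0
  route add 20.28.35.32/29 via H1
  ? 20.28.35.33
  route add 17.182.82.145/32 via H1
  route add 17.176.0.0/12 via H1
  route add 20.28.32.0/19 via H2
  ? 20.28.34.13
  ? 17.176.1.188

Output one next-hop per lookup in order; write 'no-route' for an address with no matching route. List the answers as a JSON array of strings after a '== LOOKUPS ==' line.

Trace:
  add 20.28.34.0/23 -> H0 at depth 23
  add 20.28.35.32/29 -> H1 at depth 29
  ? 20.28.35.33  path d0:-→d1:-→d2:-→d3:-→d4:-→d5:-→d6:-→d7:-→d8:-→d9:-→d10:-→d11:-→d12:-→d13:-→d14:-→d15:-→d16:-→d17:-→d18:-→d19:-→d20:-→d21:-→d22:-→d23:H0→d24:-→d25:-→d26:-→d27:-→d28:-→d29:H1  best=H1
  add 17.182.82.145/32 -> H1 at depth 32
  add 17.176.0.0/12 -> H1 at depth 12
  add 20.28.32.0/19 -> H2 at depth 19
  ? 20.28.34.13  path d0:-→d1:-→d2:-→d3:-→d4:-→d5:-→d6:-→d7:-→d8:-→d9:-→d10:-→d11:-→d12:-→d13:-→d14:-→d15:-→d16:-→d17:-→d18:-→d19:H2→d20:-→d21:-→d22:-→d23:H0  best=H0
  ? 17.176.1.188  path d0:-→d1:-→d2:-→d3:-→d4:-→d5:-→d6:-→d7:-→d8:-→d9:-→d10:-→d11:-→d12:H1→d13:-  best=H1

== LOOKUPS ==
["H1","H0","H1"]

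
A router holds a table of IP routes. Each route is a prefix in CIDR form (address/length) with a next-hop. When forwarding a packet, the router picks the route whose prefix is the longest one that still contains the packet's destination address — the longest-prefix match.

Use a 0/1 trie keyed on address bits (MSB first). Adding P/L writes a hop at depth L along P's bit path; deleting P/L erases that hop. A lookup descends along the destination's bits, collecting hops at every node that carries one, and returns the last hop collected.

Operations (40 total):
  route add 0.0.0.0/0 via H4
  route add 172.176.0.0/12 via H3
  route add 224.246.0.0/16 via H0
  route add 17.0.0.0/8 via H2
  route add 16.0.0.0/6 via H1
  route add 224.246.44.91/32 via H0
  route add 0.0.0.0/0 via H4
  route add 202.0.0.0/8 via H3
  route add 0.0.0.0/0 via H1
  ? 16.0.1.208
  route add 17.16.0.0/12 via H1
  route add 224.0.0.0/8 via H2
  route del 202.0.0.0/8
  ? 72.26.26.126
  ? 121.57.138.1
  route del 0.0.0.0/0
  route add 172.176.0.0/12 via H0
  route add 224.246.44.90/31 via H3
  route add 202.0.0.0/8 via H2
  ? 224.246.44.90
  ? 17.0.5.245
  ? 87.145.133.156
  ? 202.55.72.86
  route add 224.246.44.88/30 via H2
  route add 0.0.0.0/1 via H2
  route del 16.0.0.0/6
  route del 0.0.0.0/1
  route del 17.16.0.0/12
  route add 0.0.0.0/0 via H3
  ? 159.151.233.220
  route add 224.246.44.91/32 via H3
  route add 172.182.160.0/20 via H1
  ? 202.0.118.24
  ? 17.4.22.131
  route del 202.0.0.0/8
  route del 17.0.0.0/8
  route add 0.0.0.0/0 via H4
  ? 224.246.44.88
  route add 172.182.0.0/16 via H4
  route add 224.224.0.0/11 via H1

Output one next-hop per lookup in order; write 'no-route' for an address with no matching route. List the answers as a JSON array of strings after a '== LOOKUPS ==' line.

Apply in order:
  add 0.0.0.0/0 -> H4 at depth 0
  add 172.176.0.0/12 -> H3 at depth 12
  add 224.246.0.0/16 -> H0 at depth 16
  add 17.0.0.0/8 -> H2 at depth 8
  add 16.0.0.0/6 -> H1 at depth 6
  add 224.246.44.91/32 -> H0 at depth 32
  add 0.0.0.0/0 -> H4 at depth 0
  add 202.0.0.0/8 -> H3 at depth 8
  add 0.0.0.0/0 -> H1 at depth 0
  Q 16.0.1.208: descend 0001000 ; hops seen [H1,H1] ; pick H1
  add 17.16.0.0/12 -> H1 at depth 12
  add 224.0.0.0/8 -> H2 at depth 8
  del 202.0.0.0/8 (clear depth 8)
  Q 72.26.26.126: descend 0 ; hops seen [H1] ; pick H1
  Q 121.57.138.1: descend 0 ; hops seen [H1] ; pick H1
  del 0.0.0.0/0 (clear depth 0)
  add 172.176.0.0/12 -> H0 at depth 12
  add 224.246.44.90/31 -> H3 at depth 31
  add 202.0.0.0/8 -> H2 at depth 8
  Q 224.246.44.90: descend 1110000011110110001011000101101 ; hops seen [H2,H0,H3] ; pick H3
  Q 17.0.5.245: descend 00010001000 ; hops seen [H1,H2] ; pick H2
  Q 87.145.133.156: descend 0 ; hops seen [∅] ; pick no-route
  Q 202.55.72.86: descend 11001010 ; hops seen [H2] ; pick H2
  add 224.246.44.88/30 -> H2 at depth 30
  add 0.0.0.0/1 -> H2 at depth 1
  del 16.0.0.0/6 (clear depth 6)
  del 0.0.0.0/1 (clear depth 1)
  del 17.16.0.0/12 (clear depth 12)
  add 0.0.0.0/0 -> H3 at depth 0
  Q 159.151.233.220: descend 10 ; hops seen [H3] ; pick H3
  add 224.246.44.91/32 -> H3 at depth 32
  add 172.182.160.0/20 -> H1 at depth 20
  Q 202.0.118.24: descend 11001010 ; hops seen [H3,H2] ; pick H2
  Q 17.4.22.131: descend 00010001000 ; hops seen [H3,H2] ; pick H2
  del 202.0.0.0/8 (clear depth 8)
  del 17.0.0.0/8 (clear depth 8)
  add 0.0.0.0/0 -> H4 at depth 0
  Q 224.246.44.88: descend 111000001111011000101100010110 ; hops seen [H4,H2,H0,H2] ; pick H2
  add 172.182.0.0/16 -> H4 at depth 16
  add 224.224.0.0/11 -> H1 at depth 11

== LOOKUPS ==
["H1","H1","H1","H3","H2","no-route","H2","H3","H2","H2","H2"]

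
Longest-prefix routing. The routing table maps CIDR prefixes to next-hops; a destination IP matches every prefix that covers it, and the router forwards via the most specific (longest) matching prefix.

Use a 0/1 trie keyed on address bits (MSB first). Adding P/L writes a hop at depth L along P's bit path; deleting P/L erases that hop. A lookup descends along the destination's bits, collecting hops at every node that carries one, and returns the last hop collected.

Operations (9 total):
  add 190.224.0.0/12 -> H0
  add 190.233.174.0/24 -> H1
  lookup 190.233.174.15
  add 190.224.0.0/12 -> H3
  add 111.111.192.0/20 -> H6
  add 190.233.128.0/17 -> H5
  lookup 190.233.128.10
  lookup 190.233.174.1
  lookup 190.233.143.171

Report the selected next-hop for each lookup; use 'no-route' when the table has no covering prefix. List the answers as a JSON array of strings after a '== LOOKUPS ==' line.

Apply in order:
  add 190.224.0.0/12 -> H0 at depth 12
  add 190.233.174.0/24 -> H1 at depth 24
  Q 190.233.174.15: descend 101111101110100110101110 ; hops seen [H0,H1] ; pick H1
  add 190.224.0.0/12 -> H3 at depth 12
  add 111.111.192.0/20 -> H6 at depth 20
  add 190.233.128.0/17 -> H5 at depth 17
  Q 190.233.128.10: descend 101111101110100110 ; hops seen [H3,H5] ; pick H5
  Q 190.233.174.1: descend 101111101110100110101110 ; hops seen [H3,H5,H1] ; pick H1
  Q 190.233.143.171: descend 101111101110100110 ; hops seen [H3,H5] ; pick H5

== LOOKUPS ==
["H1","H5","H1","H5"]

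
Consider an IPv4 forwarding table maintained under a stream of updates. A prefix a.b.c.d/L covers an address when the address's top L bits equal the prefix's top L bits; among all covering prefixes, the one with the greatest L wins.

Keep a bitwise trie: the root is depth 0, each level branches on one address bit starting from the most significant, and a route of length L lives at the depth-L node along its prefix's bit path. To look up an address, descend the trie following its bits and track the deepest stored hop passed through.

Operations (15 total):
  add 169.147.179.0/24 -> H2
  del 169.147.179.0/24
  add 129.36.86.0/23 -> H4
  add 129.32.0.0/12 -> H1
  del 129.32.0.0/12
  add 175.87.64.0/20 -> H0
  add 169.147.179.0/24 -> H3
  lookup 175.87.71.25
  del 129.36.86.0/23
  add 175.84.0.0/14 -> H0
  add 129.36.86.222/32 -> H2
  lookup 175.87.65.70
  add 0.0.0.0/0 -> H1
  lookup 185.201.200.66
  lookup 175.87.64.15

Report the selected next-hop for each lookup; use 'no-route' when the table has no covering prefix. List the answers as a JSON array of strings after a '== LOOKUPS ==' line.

Trace:
  + 169.147.179.0/24 (H2) depth=24
  del 169.147.179.0/24 (clear depth 24)
  + 129.36.86.0/23 (H4) depth=23
  + 129.32.0.0/12 (H1) depth=12
  del 129.32.0.0/12 (clear depth 12)
  + 175.87.64.0/20 (H0) depth=20
  + 169.147.179.0/24 (H3) depth=24
  ? 175.87.71.25  path d0:-→d1:-→d2:-→d3:-→d4:-→d5:-→d6:-→d7:-→d8:-→d9:-→d10:-→d11:-→d12:-→d13:-→d14:-→d15:-→d16:-→d17:-→d18:-→d19:-→d20:H0  best=H0
  del 129.36.86.0/23 (clear depth 23)
  + 175.84.0.0/14 (H0) depth=14
  + 129.36.86.222/32 (H2) depth=32
  ? 175.87.65.70  path d0:-→d1:-→d2:-→d3:-→d4:-→d5:-→d6:-→d7:-→d8:-→d9:-→d10:-→d11:-→d12:-→d13:-→d14:H0→d15:-→d16:-→d17:-→d18:-→d19:-→d20:H0  best=H0
  + 0.0.0.0/0 (H1) depth=0
  ? 185.201.200.66  path d0:H1→d1:-→d2:-→d3:-  best=H1
  ? 175.87.64.15  path d0:H1→d1:-→d2:-→d3:-→d4:-→d5:-→d6:-→d7:-→d8:-→d9:-→d10:-→d11:-→d12:-→d13:-→d14:H0→d15:-→d16:-→d17:-→d18:-→d19:-→d20:H0  best=H0

== LOOKUPS ==
["H0","H0","H1","H0"]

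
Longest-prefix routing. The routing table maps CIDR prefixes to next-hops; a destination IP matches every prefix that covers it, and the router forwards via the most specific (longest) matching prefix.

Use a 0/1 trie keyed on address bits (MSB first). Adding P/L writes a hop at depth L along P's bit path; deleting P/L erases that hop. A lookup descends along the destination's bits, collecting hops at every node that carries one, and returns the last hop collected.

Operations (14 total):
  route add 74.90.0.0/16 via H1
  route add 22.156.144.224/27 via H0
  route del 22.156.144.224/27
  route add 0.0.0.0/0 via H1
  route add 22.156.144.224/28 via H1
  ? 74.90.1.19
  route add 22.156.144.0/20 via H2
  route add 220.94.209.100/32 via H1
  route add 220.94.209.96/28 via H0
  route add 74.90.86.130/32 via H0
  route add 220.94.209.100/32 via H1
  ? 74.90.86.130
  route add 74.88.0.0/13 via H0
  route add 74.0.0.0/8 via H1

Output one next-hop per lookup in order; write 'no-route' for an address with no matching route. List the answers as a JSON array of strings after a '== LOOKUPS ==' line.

Trace:
  + 74.90.0.0/16 (H1) depth=16
  + 22.156.144.224/27 (H0) depth=27
  del 22.156.144.224/27 (clear depth 27)
  + 0.0.0.0/0 (H1) depth=0
  + 22.156.144.224/28 (H1) depth=28
  lookup 74.90.1.19: bits 0100101001011010 walk d0:H1→d1:-→d2:-→d3:-→d4:-→d5:-→d6:-→d7:-→d8:-→d9:-→d10:-→d11:-→d12:-→d13:-→d14:-→d15:-→d16:H1 -> H1
  + 22.156.144.0/20 (H2) depth=20
  + 220.94.209.100/32 (H1) depth=32
  + 220.94.209.96/28 (H0) depth=28
  + 74.90.86.130/32 (H0) depth=32
  + 220.94.209.100/32 (H1) depth=32
  lookup 74.90.86.130: bits 01001010010110100101011010000010 walk d0:H1→d1:-→d2:-→d3:-→d4:-→d5:-→d6:-→d7:-→d8:-→d9:-→d10:-→d11:-→d12:-→d13:-→d14:-→d15:-→d16:H1→d17:-→d18:-→d19:-→d20:-→d21:-→d22:-→d23:-→d24:-→d25:-→d26:-→d27:-→d28:-→d29:-→d30:-→d31:-→d32:H0 -> H0
  + 74.88.0.0/13 (H0) depth=13
  + 74.0.0.0/8 (H1) depth=8

== LOOKUPS ==
["H1","H0"]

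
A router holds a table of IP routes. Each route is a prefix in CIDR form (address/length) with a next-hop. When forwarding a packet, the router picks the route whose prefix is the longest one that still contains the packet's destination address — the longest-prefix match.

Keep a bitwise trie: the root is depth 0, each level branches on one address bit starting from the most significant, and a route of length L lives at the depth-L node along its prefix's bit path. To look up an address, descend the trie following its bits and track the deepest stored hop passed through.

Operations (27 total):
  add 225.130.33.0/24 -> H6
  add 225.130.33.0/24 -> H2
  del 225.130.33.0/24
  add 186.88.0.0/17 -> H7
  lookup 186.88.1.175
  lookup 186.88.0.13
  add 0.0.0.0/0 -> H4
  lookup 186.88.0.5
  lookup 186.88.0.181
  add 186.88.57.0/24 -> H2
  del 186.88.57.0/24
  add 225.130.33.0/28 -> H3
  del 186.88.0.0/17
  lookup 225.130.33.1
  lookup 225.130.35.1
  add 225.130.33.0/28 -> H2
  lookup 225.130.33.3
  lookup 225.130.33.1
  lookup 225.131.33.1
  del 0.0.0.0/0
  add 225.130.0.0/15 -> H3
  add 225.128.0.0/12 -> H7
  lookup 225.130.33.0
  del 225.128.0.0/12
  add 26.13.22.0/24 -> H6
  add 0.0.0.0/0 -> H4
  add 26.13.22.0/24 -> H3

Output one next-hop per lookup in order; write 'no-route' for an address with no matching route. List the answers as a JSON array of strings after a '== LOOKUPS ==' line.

Apply in order:
  add 225.130.33.0/24 -> H6 at depth 24
  add 225.130.33.0/24 -> H2 at depth 24
  del 225.130.33.0/24 (clear depth 24)
  add 186.88.0.0/17 -> H7 at depth 17
  Q 186.88.1.175: descend 10111010010110000 ; hops seen [H7] ; pick H7
  Q 186.88.0.13: descend 10111010010110000 ; hops seen [H7] ; pick H7
  add 0.0.0.0/0 -> H4 at depth 0
  Q 186.88.0.5: descend 10111010010110000 ; hops seen [H4,H7] ; pick H7
  Q 186.88.0.181: descend 10111010010110000 ; hops seen [H4,H7] ; pick H7
  add 186.88.57.0/24 -> H2 at depth 24
  del 186.88.57.0/24 (clear depth 24)
  add 225.130.33.0/28 -> H3 at depth 28
  del 186.88.0.0/17 (clear depth 17)
  Q 225.130.33.1: descend 1110000110000010001000010000 ; hops seen [H4,H3] ; pick H3
  Q 225.130.35.1: descend 1110000110000010001000 ; hops seen [H4] ; pick H4
  add 225.130.33.0/28 -> H2 at depth 28
  Q 225.130.33.3: descend 1110000110000010001000010000 ; hops seen [H4,H2] ; pick H2
  Q 225.130.33.1: descend 1110000110000010001000010000 ; hops seen [H4,H2] ; pick H2
  Q 225.131.33.1: descend 111000011000001 ; hops seen [H4] ; pick H4
  del 0.0.0.0/0 (clear depth 0)
  add 225.130.0.0/15 -> H3 at depth 15
  add 225.128.0.0/12 -> H7 at depth 12
  Q 225.130.33.0: descend 1110000110000010001000010000 ; hops seen [H7,H3,H2] ; pick H2
  del 225.128.0.0/12 (clear depth 12)
  add 26.13.22.0/24 -> H6 at depth 24
  add 0.0.0.0/0 -> H4 at depth 0
  add 26.13.22.0/24 -> H3 at depth 24

== LOOKUPS ==
["H7","H7","H7","H7","H3","H4","H2","H2","H4","H2"]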